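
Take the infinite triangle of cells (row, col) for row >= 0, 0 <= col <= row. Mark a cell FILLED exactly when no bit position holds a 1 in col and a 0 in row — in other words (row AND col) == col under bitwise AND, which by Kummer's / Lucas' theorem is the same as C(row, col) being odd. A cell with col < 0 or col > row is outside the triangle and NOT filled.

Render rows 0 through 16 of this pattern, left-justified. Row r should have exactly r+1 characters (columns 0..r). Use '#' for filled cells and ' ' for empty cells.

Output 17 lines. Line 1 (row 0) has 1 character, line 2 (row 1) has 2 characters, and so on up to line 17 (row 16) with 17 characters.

Answer: #
##
# #
####
#   #
##  ##
# # # #
########
#       #
##      ##
# #     # #
####    ####
#   #   #   #
##  ##  ##  ##
# # # # # # # #
################
#               #

Derivation:
r0=0: #
r1=1: ##
r2=10: # #
r3=11: ####
r4=100: #   #
r5=101: ##  ##
r6=110: # # # #
r7=111: ########
r8=1000: #       #
r9=1001: ##      ##
r10=1010: # #     # #
r11=1011: ####    ####
r12=1100: #   #   #   #
r13=1101: ##  ##  ##  ##
r14=1110: # # # # # # # #
r15=1111: ################
r16=10000: #               #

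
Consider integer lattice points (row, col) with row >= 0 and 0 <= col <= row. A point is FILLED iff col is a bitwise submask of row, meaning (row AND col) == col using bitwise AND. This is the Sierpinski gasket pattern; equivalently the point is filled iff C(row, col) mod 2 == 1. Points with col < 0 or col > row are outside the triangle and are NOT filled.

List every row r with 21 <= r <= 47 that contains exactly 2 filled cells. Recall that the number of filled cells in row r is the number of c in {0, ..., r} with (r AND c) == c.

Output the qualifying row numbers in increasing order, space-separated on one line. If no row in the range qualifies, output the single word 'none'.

Answer: 32

Derivation:
Row r has 2^popcount(r) filled cells, so we need popcount(r) = log2(2) = 1.
Scan r = 21..47 and keep those with exactly 1 one-bits:
r=21=10101 popcount=3 -> skip
r=22=10110 popcount=3 -> skip
r=23=10111 popcount=4 -> skip
r=24=11000 popcount=2 -> skip
r=25=11001 popcount=3 -> skip
r=26=11010 popcount=3 -> skip
r=27=11011 popcount=4 -> skip
r=28=11100 popcount=3 -> skip
r=29=11101 popcount=4 -> skip
r=30=11110 popcount=4 -> skip
r=31=11111 popcount=5 -> skip
r=32=100000 popcount=1 -> KEEP
r=33=100001 popcount=2 -> skip
r=34=100010 popcount=2 -> skip
r=35=100011 popcount=3 -> skip
r=36=100100 popcount=2 -> skip
r=37=100101 popcount=3 -> skip
r=38=100110 popcount=3 -> skip
r=39=100111 popcount=4 -> skip
r=40=101000 popcount=2 -> skip
r=41=101001 popcount=3 -> skip
r=42=101010 popcount=3 -> skip
r=43=101011 popcount=4 -> skip
r=44=101100 popcount=3 -> skip
r=45=101101 popcount=4 -> skip
r=46=101110 popcount=4 -> skip
r=47=101111 popcount=5 -> skip
Kept rows: 32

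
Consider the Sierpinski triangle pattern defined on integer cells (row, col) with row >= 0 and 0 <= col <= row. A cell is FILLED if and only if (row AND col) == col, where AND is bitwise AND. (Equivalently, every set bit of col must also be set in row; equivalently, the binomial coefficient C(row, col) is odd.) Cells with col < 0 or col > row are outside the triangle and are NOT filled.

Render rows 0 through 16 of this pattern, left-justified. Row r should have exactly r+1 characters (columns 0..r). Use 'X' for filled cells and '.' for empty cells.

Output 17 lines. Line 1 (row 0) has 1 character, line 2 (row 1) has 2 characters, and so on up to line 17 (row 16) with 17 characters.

r0=0: X
r1=1: XX
r2=10: X.X
r3=11: XXXX
r4=100: X...X
r5=101: XX..XX
r6=110: X.X.X.X
r7=111: XXXXXXXX
r8=1000: X.......X
r9=1001: XX......XX
r10=1010: X.X.....X.X
r11=1011: XXXX....XXXX
r12=1100: X...X...X...X
r13=1101: XX..XX..XX..XX
r14=1110: X.X.X.X.X.X.X.X
r15=1111: XXXXXXXXXXXXXXXX
r16=10000: X...............X

Answer: X
XX
X.X
XXXX
X...X
XX..XX
X.X.X.X
XXXXXXXX
X.......X
XX......XX
X.X.....X.X
XXXX....XXXX
X...X...X...X
XX..XX..XX..XX
X.X.X.X.X.X.X.X
XXXXXXXXXXXXXXXX
X...............X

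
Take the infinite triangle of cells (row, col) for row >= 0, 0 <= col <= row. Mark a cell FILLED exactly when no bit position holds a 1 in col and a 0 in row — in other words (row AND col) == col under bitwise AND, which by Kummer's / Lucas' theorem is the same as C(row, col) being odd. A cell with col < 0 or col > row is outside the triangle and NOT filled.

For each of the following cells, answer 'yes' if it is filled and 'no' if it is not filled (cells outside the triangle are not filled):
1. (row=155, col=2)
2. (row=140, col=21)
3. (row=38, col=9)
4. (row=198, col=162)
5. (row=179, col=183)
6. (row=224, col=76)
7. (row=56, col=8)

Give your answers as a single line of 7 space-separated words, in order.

(155,2): row=0b10011011, col=0b10, row AND col = 0b10 = 2; 2 == 2 -> filled
(140,21): row=0b10001100, col=0b10101, row AND col = 0b100 = 4; 4 != 21 -> empty
(38,9): row=0b100110, col=0b1001, row AND col = 0b0 = 0; 0 != 9 -> empty
(198,162): row=0b11000110, col=0b10100010, row AND col = 0b10000010 = 130; 130 != 162 -> empty
(179,183): col outside [0, 179] -> not filled
(224,76): row=0b11100000, col=0b1001100, row AND col = 0b1000000 = 64; 64 != 76 -> empty
(56,8): row=0b111000, col=0b1000, row AND col = 0b1000 = 8; 8 == 8 -> filled

Answer: yes no no no no no yes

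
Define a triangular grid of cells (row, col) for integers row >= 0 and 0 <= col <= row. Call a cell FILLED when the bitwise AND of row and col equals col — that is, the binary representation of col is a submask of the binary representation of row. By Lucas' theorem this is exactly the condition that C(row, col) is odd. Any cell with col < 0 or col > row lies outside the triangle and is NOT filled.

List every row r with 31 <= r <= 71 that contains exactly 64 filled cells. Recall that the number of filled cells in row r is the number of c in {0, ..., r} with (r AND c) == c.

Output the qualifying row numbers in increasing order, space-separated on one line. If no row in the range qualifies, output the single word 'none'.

Answer: 63

Derivation:
Row r has 2^popcount(r) filled cells, so we need popcount(r) = log2(64) = 6.
Scan r = 31..71 and keep those with exactly 6 one-bits:
r=31=11111 popcount=5 -> skip
r=32=100000 popcount=1 -> skip
r=33=100001 popcount=2 -> skip
r=34=100010 popcount=2 -> skip
r=35=100011 popcount=3 -> skip
r=36=100100 popcount=2 -> skip
r=37=100101 popcount=3 -> skip
r=38=100110 popcount=3 -> skip
r=39=100111 popcount=4 -> skip
r=40=101000 popcount=2 -> skip
r=41=101001 popcount=3 -> skip
r=42=101010 popcount=3 -> skip
r=43=101011 popcount=4 -> skip
r=44=101100 popcount=3 -> skip
r=45=101101 popcount=4 -> skip
r=46=101110 popcount=4 -> skip
r=47=101111 popcount=5 -> skip
r=48=110000 popcount=2 -> skip
r=49=110001 popcount=3 -> skip
r=50=110010 popcount=3 -> skip
r=51=110011 popcount=4 -> skip
r=52=110100 popcount=3 -> skip
r=53=110101 popcount=4 -> skip
r=54=110110 popcount=4 -> skip
r=55=110111 popcount=5 -> skip
r=56=111000 popcount=3 -> skip
r=57=111001 popcount=4 -> skip
r=58=111010 popcount=4 -> skip
r=59=111011 popcount=5 -> skip
r=60=111100 popcount=4 -> skip
r=61=111101 popcount=5 -> skip
r=62=111110 popcount=5 -> skip
r=63=111111 popcount=6 -> KEEP
r=64=1000000 popcount=1 -> skip
r=65=1000001 popcount=2 -> skip
r=66=1000010 popcount=2 -> skip
r=67=1000011 popcount=3 -> skip
r=68=1000100 popcount=2 -> skip
r=69=1000101 popcount=3 -> skip
r=70=1000110 popcount=3 -> skip
r=71=1000111 popcount=4 -> skip
Kept rows: 63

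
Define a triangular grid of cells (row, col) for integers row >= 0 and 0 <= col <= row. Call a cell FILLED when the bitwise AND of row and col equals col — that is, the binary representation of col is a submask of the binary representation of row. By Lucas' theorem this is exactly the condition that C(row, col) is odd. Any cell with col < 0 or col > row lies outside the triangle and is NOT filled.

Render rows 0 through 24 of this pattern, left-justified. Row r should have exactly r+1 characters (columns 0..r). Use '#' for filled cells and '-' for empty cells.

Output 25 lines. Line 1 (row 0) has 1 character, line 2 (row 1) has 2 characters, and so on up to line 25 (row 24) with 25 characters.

r0=0: #
r1=1: ##
r2=10: #-#
r3=11: ####
r4=100: #---#
r5=101: ##--##
r6=110: #-#-#-#
r7=111: ########
r8=1000: #-------#
r9=1001: ##------##
r10=1010: #-#-----#-#
r11=1011: ####----####
r12=1100: #---#---#---#
r13=1101: ##--##--##--##
r14=1110: #-#-#-#-#-#-#-#
r15=1111: ################
r16=10000: #---------------#
r17=10001: ##--------------##
r18=10010: #-#-------------#-#
r19=10011: ####------------####
r20=10100: #---#-----------#---#
r21=10101: ##--##----------##--##
r22=10110: #-#-#-#---------#-#-#-#
r23=10111: ########--------########
r24=11000: #-------#-------#-------#

Answer: #
##
#-#
####
#---#
##--##
#-#-#-#
########
#-------#
##------##
#-#-----#-#
####----####
#---#---#---#
##--##--##--##
#-#-#-#-#-#-#-#
################
#---------------#
##--------------##
#-#-------------#-#
####------------####
#---#-----------#---#
##--##----------##--##
#-#-#-#---------#-#-#-#
########--------########
#-------#-------#-------#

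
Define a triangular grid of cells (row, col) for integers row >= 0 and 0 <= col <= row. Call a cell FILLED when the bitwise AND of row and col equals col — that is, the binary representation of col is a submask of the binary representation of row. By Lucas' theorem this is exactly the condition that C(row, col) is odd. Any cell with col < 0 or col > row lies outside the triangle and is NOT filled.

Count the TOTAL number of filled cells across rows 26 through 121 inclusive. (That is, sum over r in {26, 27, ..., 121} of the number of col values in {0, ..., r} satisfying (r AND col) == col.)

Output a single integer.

r26=11010 pc3: +8 =8
r27=11011 pc4: +16 =24
r28=11100 pc3: +8 =32
r29=11101 pc4: +16 =48
r30=11110 pc4: +16 =64
r31=11111 pc5: +32 =96
r32=100000 pc1: +2 =98
r33=100001 pc2: +4 =102
r34=100010 pc2: +4 =106
r35=100011 pc3: +8 =114
r36=100100 pc2: +4 =118
r37=100101 pc3: +8 =126
r38=100110 pc3: +8 =134
r39=100111 pc4: +16 =150
r40=101000 pc2: +4 =154
r41=101001 pc3: +8 =162
r42=101010 pc3: +8 =170
r43=101011 pc4: +16 =186
r44=101100 pc3: +8 =194
r45=101101 pc4: +16 =210
r46=101110 pc4: +16 =226
r47=101111 pc5: +32 =258
r48=110000 pc2: +4 =262
r49=110001 pc3: +8 =270
r50=110010 pc3: +8 =278
r51=110011 pc4: +16 =294
r52=110100 pc3: +8 =302
r53=110101 pc4: +16 =318
r54=110110 pc4: +16 =334
r55=110111 pc5: +32 =366
r56=111000 pc3: +8 =374
r57=111001 pc4: +16 =390
r58=111010 pc4: +16 =406
r59=111011 pc5: +32 =438
r60=111100 pc4: +16 =454
r61=111101 pc5: +32 =486
r62=111110 pc5: +32 =518
r63=111111 pc6: +64 =582
r64=1000000 pc1: +2 =584
r65=1000001 pc2: +4 =588
r66=1000010 pc2: +4 =592
r67=1000011 pc3: +8 =600
r68=1000100 pc2: +4 =604
r69=1000101 pc3: +8 =612
r70=1000110 pc3: +8 =620
r71=1000111 pc4: +16 =636
r72=1001000 pc2: +4 =640
r73=1001001 pc3: +8 =648
r74=1001010 pc3: +8 =656
r75=1001011 pc4: +16 =672
r76=1001100 pc3: +8 =680
r77=1001101 pc4: +16 =696
r78=1001110 pc4: +16 =712
r79=1001111 pc5: +32 =744
r80=1010000 pc2: +4 =748
r81=1010001 pc3: +8 =756
r82=1010010 pc3: +8 =764
r83=1010011 pc4: +16 =780
r84=1010100 pc3: +8 =788
r85=1010101 pc4: +16 =804
r86=1010110 pc4: +16 =820
r87=1010111 pc5: +32 =852
r88=1011000 pc3: +8 =860
r89=1011001 pc4: +16 =876
r90=1011010 pc4: +16 =892
r91=1011011 pc5: +32 =924
r92=1011100 pc4: +16 =940
r93=1011101 pc5: +32 =972
r94=1011110 pc5: +32 =1004
r95=1011111 pc6: +64 =1068
r96=1100000 pc2: +4 =1072
r97=1100001 pc3: +8 =1080
r98=1100010 pc3: +8 =1088
r99=1100011 pc4: +16 =1104
r100=1100100 pc3: +8 =1112
r101=1100101 pc4: +16 =1128
r102=1100110 pc4: +16 =1144
r103=1100111 pc5: +32 =1176
r104=1101000 pc3: +8 =1184
r105=1101001 pc4: +16 =1200
r106=1101010 pc4: +16 =1216
r107=1101011 pc5: +32 =1248
r108=1101100 pc4: +16 =1264
r109=1101101 pc5: +32 =1296
r110=1101110 pc5: +32 =1328
r111=1101111 pc6: +64 =1392
r112=1110000 pc3: +8 =1400
r113=1110001 pc4: +16 =1416
r114=1110010 pc4: +16 =1432
r115=1110011 pc5: +32 =1464
r116=1110100 pc4: +16 =1480
r117=1110101 pc5: +32 =1512
r118=1110110 pc5: +32 =1544
r119=1110111 pc6: +64 =1608
r120=1111000 pc4: +16 =1624
r121=1111001 pc5: +32 =1656

Answer: 1656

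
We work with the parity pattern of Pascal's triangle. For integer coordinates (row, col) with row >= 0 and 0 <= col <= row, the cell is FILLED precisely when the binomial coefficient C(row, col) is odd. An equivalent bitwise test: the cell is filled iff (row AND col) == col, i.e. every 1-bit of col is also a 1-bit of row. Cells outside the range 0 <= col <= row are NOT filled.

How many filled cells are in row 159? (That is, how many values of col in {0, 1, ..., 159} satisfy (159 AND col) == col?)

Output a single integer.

Answer: 64

Derivation:
159 in binary = 10011111
popcount(159) = number of 1-bits in 10011111 = 6
A col c satisfies (159 AND c) == c iff every set bit of c is also set in 159; each of the 6 set bits of 159 can independently be on or off in c.
count = 2^6 = 64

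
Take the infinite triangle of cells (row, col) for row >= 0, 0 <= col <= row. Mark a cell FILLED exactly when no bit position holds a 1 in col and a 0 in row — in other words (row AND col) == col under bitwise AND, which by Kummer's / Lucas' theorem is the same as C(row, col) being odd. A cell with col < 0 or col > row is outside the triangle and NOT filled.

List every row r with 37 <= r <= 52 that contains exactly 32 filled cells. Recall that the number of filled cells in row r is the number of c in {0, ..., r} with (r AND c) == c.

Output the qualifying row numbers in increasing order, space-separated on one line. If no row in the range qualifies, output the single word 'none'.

Row r has 2^popcount(r) filled cells, so we need popcount(r) = log2(32) = 5.
Scan r = 37..52 and keep those with exactly 5 one-bits:
r=37=100101 popcount=3 -> skip
r=38=100110 popcount=3 -> skip
r=39=100111 popcount=4 -> skip
r=40=101000 popcount=2 -> skip
r=41=101001 popcount=3 -> skip
r=42=101010 popcount=3 -> skip
r=43=101011 popcount=4 -> skip
r=44=101100 popcount=3 -> skip
r=45=101101 popcount=4 -> skip
r=46=101110 popcount=4 -> skip
r=47=101111 popcount=5 -> KEEP
r=48=110000 popcount=2 -> skip
r=49=110001 popcount=3 -> skip
r=50=110010 popcount=3 -> skip
r=51=110011 popcount=4 -> skip
r=52=110100 popcount=3 -> skip
Kept rows: 47

Answer: 47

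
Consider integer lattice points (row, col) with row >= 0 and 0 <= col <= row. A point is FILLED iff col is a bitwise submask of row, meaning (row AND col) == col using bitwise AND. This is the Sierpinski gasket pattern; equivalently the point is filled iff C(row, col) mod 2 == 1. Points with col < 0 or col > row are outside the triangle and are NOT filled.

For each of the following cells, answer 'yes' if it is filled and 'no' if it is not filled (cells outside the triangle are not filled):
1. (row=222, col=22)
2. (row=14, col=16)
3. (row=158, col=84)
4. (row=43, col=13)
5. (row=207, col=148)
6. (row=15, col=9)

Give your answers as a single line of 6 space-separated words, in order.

Answer: yes no no no no yes

Derivation:
(222,22): row=0b11011110, col=0b10110, row AND col = 0b10110 = 22; 22 == 22 -> filled
(14,16): col outside [0, 14] -> not filled
(158,84): row=0b10011110, col=0b1010100, row AND col = 0b10100 = 20; 20 != 84 -> empty
(43,13): row=0b101011, col=0b1101, row AND col = 0b1001 = 9; 9 != 13 -> empty
(207,148): row=0b11001111, col=0b10010100, row AND col = 0b10000100 = 132; 132 != 148 -> empty
(15,9): row=0b1111, col=0b1001, row AND col = 0b1001 = 9; 9 == 9 -> filled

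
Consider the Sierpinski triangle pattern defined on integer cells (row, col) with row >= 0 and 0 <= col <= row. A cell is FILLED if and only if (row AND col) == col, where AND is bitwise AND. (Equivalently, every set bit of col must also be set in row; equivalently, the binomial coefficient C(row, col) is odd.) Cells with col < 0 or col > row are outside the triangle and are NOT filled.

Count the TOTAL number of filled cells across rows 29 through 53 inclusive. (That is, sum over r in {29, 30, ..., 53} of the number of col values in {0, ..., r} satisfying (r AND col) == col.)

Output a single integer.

Answer: 286

Derivation:
r29=11101 pc4: +16 =16
r30=11110 pc4: +16 =32
r31=11111 pc5: +32 =64
r32=100000 pc1: +2 =66
r33=100001 pc2: +4 =70
r34=100010 pc2: +4 =74
r35=100011 pc3: +8 =82
r36=100100 pc2: +4 =86
r37=100101 pc3: +8 =94
r38=100110 pc3: +8 =102
r39=100111 pc4: +16 =118
r40=101000 pc2: +4 =122
r41=101001 pc3: +8 =130
r42=101010 pc3: +8 =138
r43=101011 pc4: +16 =154
r44=101100 pc3: +8 =162
r45=101101 pc4: +16 =178
r46=101110 pc4: +16 =194
r47=101111 pc5: +32 =226
r48=110000 pc2: +4 =230
r49=110001 pc3: +8 =238
r50=110010 pc3: +8 =246
r51=110011 pc4: +16 =262
r52=110100 pc3: +8 =270
r53=110101 pc4: +16 =286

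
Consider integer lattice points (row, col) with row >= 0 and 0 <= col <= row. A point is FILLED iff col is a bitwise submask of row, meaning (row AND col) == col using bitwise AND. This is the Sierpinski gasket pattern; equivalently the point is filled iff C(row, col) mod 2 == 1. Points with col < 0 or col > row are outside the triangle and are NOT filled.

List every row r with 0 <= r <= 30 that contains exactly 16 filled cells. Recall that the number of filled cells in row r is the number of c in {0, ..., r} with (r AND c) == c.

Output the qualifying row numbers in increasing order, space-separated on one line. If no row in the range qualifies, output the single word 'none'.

Answer: 15 23 27 29 30

Derivation:
Row r has 2^popcount(r) filled cells, so we need popcount(r) = log2(16) = 4.
Scan r = 0..30 and keep those with exactly 4 one-bits:
r=0=0 popcount=0 -> skip
r=1=1 popcount=1 -> skip
r=2=10 popcount=1 -> skip
r=3=11 popcount=2 -> skip
r=4=100 popcount=1 -> skip
r=5=101 popcount=2 -> skip
r=6=110 popcount=2 -> skip
r=7=111 popcount=3 -> skip
r=8=1000 popcount=1 -> skip
r=9=1001 popcount=2 -> skip
r=10=1010 popcount=2 -> skip
r=11=1011 popcount=3 -> skip
r=12=1100 popcount=2 -> skip
r=13=1101 popcount=3 -> skip
r=14=1110 popcount=3 -> skip
r=15=1111 popcount=4 -> KEEP
r=16=10000 popcount=1 -> skip
r=17=10001 popcount=2 -> skip
r=18=10010 popcount=2 -> skip
r=19=10011 popcount=3 -> skip
r=20=10100 popcount=2 -> skip
r=21=10101 popcount=3 -> skip
r=22=10110 popcount=3 -> skip
r=23=10111 popcount=4 -> KEEP
r=24=11000 popcount=2 -> skip
r=25=11001 popcount=3 -> skip
r=26=11010 popcount=3 -> skip
r=27=11011 popcount=4 -> KEEP
r=28=11100 popcount=3 -> skip
r=29=11101 popcount=4 -> KEEP
r=30=11110 popcount=4 -> KEEP
Kept rows: 15 23 27 29 30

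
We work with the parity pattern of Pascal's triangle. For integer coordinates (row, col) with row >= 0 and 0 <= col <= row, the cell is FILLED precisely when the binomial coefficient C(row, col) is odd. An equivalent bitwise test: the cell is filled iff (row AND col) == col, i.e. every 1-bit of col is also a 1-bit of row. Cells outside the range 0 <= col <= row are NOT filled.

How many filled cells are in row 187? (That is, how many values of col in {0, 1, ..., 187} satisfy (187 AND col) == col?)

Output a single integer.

187 in binary = 10111011
popcount(187) = number of 1-bits in 10111011 = 6
A col c satisfies (187 AND c) == c iff every set bit of c is also set in 187; each of the 6 set bits of 187 can independently be on or off in c.
count = 2^6 = 64

Answer: 64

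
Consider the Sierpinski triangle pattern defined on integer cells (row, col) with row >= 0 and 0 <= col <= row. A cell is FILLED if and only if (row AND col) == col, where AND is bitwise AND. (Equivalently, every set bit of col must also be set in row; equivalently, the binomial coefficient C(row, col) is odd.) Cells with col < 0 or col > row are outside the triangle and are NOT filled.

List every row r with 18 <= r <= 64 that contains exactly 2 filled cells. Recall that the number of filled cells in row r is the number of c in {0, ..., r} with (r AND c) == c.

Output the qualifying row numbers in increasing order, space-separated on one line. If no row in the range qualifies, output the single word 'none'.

Row r has 2^popcount(r) filled cells, so we need popcount(r) = log2(2) = 1.
Scan r = 18..64 and keep those with exactly 1 one-bits:
r=18=10010 popcount=2 -> skip
r=19=10011 popcount=3 -> skip
r=20=10100 popcount=2 -> skip
r=21=10101 popcount=3 -> skip
r=22=10110 popcount=3 -> skip
r=23=10111 popcount=4 -> skip
r=24=11000 popcount=2 -> skip
r=25=11001 popcount=3 -> skip
r=26=11010 popcount=3 -> skip
r=27=11011 popcount=4 -> skip
r=28=11100 popcount=3 -> skip
r=29=11101 popcount=4 -> skip
r=30=11110 popcount=4 -> skip
r=31=11111 popcount=5 -> skip
r=32=100000 popcount=1 -> KEEP
r=33=100001 popcount=2 -> skip
r=34=100010 popcount=2 -> skip
r=35=100011 popcount=3 -> skip
r=36=100100 popcount=2 -> skip
r=37=100101 popcount=3 -> skip
r=38=100110 popcount=3 -> skip
r=39=100111 popcount=4 -> skip
r=40=101000 popcount=2 -> skip
r=41=101001 popcount=3 -> skip
r=42=101010 popcount=3 -> skip
r=43=101011 popcount=4 -> skip
r=44=101100 popcount=3 -> skip
r=45=101101 popcount=4 -> skip
r=46=101110 popcount=4 -> skip
r=47=101111 popcount=5 -> skip
r=48=110000 popcount=2 -> skip
r=49=110001 popcount=3 -> skip
r=50=110010 popcount=3 -> skip
r=51=110011 popcount=4 -> skip
r=52=110100 popcount=3 -> skip
r=53=110101 popcount=4 -> skip
r=54=110110 popcount=4 -> skip
r=55=110111 popcount=5 -> skip
r=56=111000 popcount=3 -> skip
r=57=111001 popcount=4 -> skip
r=58=111010 popcount=4 -> skip
r=59=111011 popcount=5 -> skip
r=60=111100 popcount=4 -> skip
r=61=111101 popcount=5 -> skip
r=62=111110 popcount=5 -> skip
r=63=111111 popcount=6 -> skip
r=64=1000000 popcount=1 -> KEEP
Kept rows: 32 64

Answer: 32 64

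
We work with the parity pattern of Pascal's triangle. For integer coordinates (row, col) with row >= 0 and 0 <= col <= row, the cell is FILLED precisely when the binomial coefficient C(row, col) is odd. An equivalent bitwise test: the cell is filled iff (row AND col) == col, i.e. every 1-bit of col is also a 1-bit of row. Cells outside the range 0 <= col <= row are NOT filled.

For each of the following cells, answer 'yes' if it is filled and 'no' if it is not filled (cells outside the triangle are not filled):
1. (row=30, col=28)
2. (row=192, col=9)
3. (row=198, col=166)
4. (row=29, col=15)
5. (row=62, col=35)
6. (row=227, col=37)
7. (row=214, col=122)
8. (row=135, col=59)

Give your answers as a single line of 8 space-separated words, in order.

(30,28): row=0b11110, col=0b11100, row AND col = 0b11100 = 28; 28 == 28 -> filled
(192,9): row=0b11000000, col=0b1001, row AND col = 0b0 = 0; 0 != 9 -> empty
(198,166): row=0b11000110, col=0b10100110, row AND col = 0b10000110 = 134; 134 != 166 -> empty
(29,15): row=0b11101, col=0b1111, row AND col = 0b1101 = 13; 13 != 15 -> empty
(62,35): row=0b111110, col=0b100011, row AND col = 0b100010 = 34; 34 != 35 -> empty
(227,37): row=0b11100011, col=0b100101, row AND col = 0b100001 = 33; 33 != 37 -> empty
(214,122): row=0b11010110, col=0b1111010, row AND col = 0b1010010 = 82; 82 != 122 -> empty
(135,59): row=0b10000111, col=0b111011, row AND col = 0b11 = 3; 3 != 59 -> empty

Answer: yes no no no no no no no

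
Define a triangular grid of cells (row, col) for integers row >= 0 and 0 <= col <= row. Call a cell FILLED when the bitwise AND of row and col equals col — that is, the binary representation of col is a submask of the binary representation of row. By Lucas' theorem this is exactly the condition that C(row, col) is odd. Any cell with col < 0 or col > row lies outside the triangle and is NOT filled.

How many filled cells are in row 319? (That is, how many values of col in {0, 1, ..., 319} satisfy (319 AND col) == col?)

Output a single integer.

319 in binary = 100111111
popcount(319) = number of 1-bits in 100111111 = 7
A col c satisfies (319 AND c) == c iff every set bit of c is also set in 319; each of the 7 set bits of 319 can independently be on or off in c.
count = 2^7 = 128

Answer: 128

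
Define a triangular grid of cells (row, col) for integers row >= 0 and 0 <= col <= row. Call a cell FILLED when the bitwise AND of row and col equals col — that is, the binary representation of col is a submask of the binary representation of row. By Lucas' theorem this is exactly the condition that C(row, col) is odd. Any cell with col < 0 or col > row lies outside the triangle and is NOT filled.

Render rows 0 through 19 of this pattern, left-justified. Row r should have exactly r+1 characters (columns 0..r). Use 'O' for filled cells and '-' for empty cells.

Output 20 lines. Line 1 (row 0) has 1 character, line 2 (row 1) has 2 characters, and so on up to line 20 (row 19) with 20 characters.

r0=0: O
r1=1: OO
r2=10: O-O
r3=11: OOOO
r4=100: O---O
r5=101: OO--OO
r6=110: O-O-O-O
r7=111: OOOOOOOO
r8=1000: O-------O
r9=1001: OO------OO
r10=1010: O-O-----O-O
r11=1011: OOOO----OOOO
r12=1100: O---O---O---O
r13=1101: OO--OO--OO--OO
r14=1110: O-O-O-O-O-O-O-O
r15=1111: OOOOOOOOOOOOOOOO
r16=10000: O---------------O
r17=10001: OO--------------OO
r18=10010: O-O-------------O-O
r19=10011: OOOO------------OOOO

Answer: O
OO
O-O
OOOO
O---O
OO--OO
O-O-O-O
OOOOOOOO
O-------O
OO------OO
O-O-----O-O
OOOO----OOOO
O---O---O---O
OO--OO--OO--OO
O-O-O-O-O-O-O-O
OOOOOOOOOOOOOOOO
O---------------O
OO--------------OO
O-O-------------O-O
OOOO------------OOOO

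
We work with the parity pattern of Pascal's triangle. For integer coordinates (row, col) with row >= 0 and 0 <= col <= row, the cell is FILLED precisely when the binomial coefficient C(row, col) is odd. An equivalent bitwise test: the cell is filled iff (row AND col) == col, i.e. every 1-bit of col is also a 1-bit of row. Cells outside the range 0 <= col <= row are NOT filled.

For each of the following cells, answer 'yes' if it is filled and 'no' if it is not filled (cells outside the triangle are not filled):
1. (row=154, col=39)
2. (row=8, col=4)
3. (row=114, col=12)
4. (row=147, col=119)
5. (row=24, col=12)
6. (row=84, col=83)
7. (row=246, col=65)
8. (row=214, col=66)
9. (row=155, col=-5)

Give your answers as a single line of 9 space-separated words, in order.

(154,39): row=0b10011010, col=0b100111, row AND col = 0b10 = 2; 2 != 39 -> empty
(8,4): row=0b1000, col=0b100, row AND col = 0b0 = 0; 0 != 4 -> empty
(114,12): row=0b1110010, col=0b1100, row AND col = 0b0 = 0; 0 != 12 -> empty
(147,119): row=0b10010011, col=0b1110111, row AND col = 0b10011 = 19; 19 != 119 -> empty
(24,12): row=0b11000, col=0b1100, row AND col = 0b1000 = 8; 8 != 12 -> empty
(84,83): row=0b1010100, col=0b1010011, row AND col = 0b1010000 = 80; 80 != 83 -> empty
(246,65): row=0b11110110, col=0b1000001, row AND col = 0b1000000 = 64; 64 != 65 -> empty
(214,66): row=0b11010110, col=0b1000010, row AND col = 0b1000010 = 66; 66 == 66 -> filled
(155,-5): col outside [0, 155] -> not filled

Answer: no no no no no no no yes no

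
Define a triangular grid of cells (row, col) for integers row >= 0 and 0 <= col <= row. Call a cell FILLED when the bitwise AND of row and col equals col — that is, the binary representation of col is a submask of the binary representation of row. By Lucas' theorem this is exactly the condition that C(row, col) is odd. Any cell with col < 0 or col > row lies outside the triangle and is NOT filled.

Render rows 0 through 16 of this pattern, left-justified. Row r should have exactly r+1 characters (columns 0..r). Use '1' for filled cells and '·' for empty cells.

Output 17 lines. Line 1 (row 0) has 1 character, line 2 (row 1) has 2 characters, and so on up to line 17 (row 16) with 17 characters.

r0=0: 1
r1=1: 11
r2=10: 1·1
r3=11: 1111
r4=100: 1···1
r5=101: 11··11
r6=110: 1·1·1·1
r7=111: 11111111
r8=1000: 1·······1
r9=1001: 11······11
r10=1010: 1·1·····1·1
r11=1011: 1111····1111
r12=1100: 1···1···1···1
r13=1101: 11··11··11··11
r14=1110: 1·1·1·1·1·1·1·1
r15=1111: 1111111111111111
r16=10000: 1···············1

Answer: 1
11
1·1
1111
1···1
11··11
1·1·1·1
11111111
1·······1
11······11
1·1·····1·1
1111····1111
1···1···1···1
11··11··11··11
1·1·1·1·1·1·1·1
1111111111111111
1···············1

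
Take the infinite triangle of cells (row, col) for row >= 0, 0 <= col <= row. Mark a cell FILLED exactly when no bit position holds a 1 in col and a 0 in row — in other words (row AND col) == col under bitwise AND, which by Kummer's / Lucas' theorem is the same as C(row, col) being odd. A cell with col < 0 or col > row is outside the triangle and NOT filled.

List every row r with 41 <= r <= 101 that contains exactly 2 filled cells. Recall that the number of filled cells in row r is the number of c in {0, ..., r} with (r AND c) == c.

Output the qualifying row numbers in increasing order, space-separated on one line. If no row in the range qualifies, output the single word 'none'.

Answer: 64

Derivation:
Row r has 2^popcount(r) filled cells, so we need popcount(r) = log2(2) = 1.
Scan r = 41..101 and keep those with exactly 1 one-bits:
r=41=101001 popcount=3 -> skip
r=42=101010 popcount=3 -> skip
r=43=101011 popcount=4 -> skip
r=44=101100 popcount=3 -> skip
r=45=101101 popcount=4 -> skip
r=46=101110 popcount=4 -> skip
r=47=101111 popcount=5 -> skip
r=48=110000 popcount=2 -> skip
r=49=110001 popcount=3 -> skip
r=50=110010 popcount=3 -> skip
r=51=110011 popcount=4 -> skip
r=52=110100 popcount=3 -> skip
r=53=110101 popcount=4 -> skip
r=54=110110 popcount=4 -> skip
r=55=110111 popcount=5 -> skip
r=56=111000 popcount=3 -> skip
r=57=111001 popcount=4 -> skip
r=58=111010 popcount=4 -> skip
r=59=111011 popcount=5 -> skip
r=60=111100 popcount=4 -> skip
r=61=111101 popcount=5 -> skip
r=62=111110 popcount=5 -> skip
r=63=111111 popcount=6 -> skip
r=64=1000000 popcount=1 -> KEEP
r=65=1000001 popcount=2 -> skip
r=66=1000010 popcount=2 -> skip
r=67=1000011 popcount=3 -> skip
r=68=1000100 popcount=2 -> skip
r=69=1000101 popcount=3 -> skip
r=70=1000110 popcount=3 -> skip
r=71=1000111 popcount=4 -> skip
r=72=1001000 popcount=2 -> skip
r=73=1001001 popcount=3 -> skip
r=74=1001010 popcount=3 -> skip
r=75=1001011 popcount=4 -> skip
r=76=1001100 popcount=3 -> skip
r=77=1001101 popcount=4 -> skip
r=78=1001110 popcount=4 -> skip
r=79=1001111 popcount=5 -> skip
r=80=1010000 popcount=2 -> skip
r=81=1010001 popcount=3 -> skip
r=82=1010010 popcount=3 -> skip
r=83=1010011 popcount=4 -> skip
r=84=1010100 popcount=3 -> skip
r=85=1010101 popcount=4 -> skip
r=86=1010110 popcount=4 -> skip
r=87=1010111 popcount=5 -> skip
r=88=1011000 popcount=3 -> skip
r=89=1011001 popcount=4 -> skip
r=90=1011010 popcount=4 -> skip
r=91=1011011 popcount=5 -> skip
r=92=1011100 popcount=4 -> skip
r=93=1011101 popcount=5 -> skip
r=94=1011110 popcount=5 -> skip
r=95=1011111 popcount=6 -> skip
r=96=1100000 popcount=2 -> skip
r=97=1100001 popcount=3 -> skip
r=98=1100010 popcount=3 -> skip
r=99=1100011 popcount=4 -> skip
r=100=1100100 popcount=3 -> skip
r=101=1100101 popcount=4 -> skip
Kept rows: 64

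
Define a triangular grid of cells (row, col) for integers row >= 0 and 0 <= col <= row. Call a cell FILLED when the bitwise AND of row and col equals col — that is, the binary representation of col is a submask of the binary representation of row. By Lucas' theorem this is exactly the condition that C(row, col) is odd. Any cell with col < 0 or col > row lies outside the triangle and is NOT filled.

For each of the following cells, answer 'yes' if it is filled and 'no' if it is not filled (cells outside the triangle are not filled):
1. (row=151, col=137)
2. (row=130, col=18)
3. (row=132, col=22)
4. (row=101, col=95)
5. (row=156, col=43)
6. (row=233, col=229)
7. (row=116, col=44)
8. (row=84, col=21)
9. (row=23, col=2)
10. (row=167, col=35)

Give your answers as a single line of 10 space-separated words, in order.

(151,137): row=0b10010111, col=0b10001001, row AND col = 0b10000001 = 129; 129 != 137 -> empty
(130,18): row=0b10000010, col=0b10010, row AND col = 0b10 = 2; 2 != 18 -> empty
(132,22): row=0b10000100, col=0b10110, row AND col = 0b100 = 4; 4 != 22 -> empty
(101,95): row=0b1100101, col=0b1011111, row AND col = 0b1000101 = 69; 69 != 95 -> empty
(156,43): row=0b10011100, col=0b101011, row AND col = 0b1000 = 8; 8 != 43 -> empty
(233,229): row=0b11101001, col=0b11100101, row AND col = 0b11100001 = 225; 225 != 229 -> empty
(116,44): row=0b1110100, col=0b101100, row AND col = 0b100100 = 36; 36 != 44 -> empty
(84,21): row=0b1010100, col=0b10101, row AND col = 0b10100 = 20; 20 != 21 -> empty
(23,2): row=0b10111, col=0b10, row AND col = 0b10 = 2; 2 == 2 -> filled
(167,35): row=0b10100111, col=0b100011, row AND col = 0b100011 = 35; 35 == 35 -> filled

Answer: no no no no no no no no yes yes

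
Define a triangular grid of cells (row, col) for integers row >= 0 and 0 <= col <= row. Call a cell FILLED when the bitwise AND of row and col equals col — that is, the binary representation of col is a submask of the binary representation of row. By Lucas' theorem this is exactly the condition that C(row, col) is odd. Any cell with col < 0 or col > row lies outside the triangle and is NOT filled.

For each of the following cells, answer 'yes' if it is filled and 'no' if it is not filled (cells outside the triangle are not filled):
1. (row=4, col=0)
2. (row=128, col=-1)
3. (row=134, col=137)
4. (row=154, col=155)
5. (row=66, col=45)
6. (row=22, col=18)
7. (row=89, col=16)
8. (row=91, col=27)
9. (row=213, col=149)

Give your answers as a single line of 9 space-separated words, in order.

Answer: yes no no no no yes yes yes yes

Derivation:
(4,0): row=0b100, col=0b0, row AND col = 0b0 = 0; 0 == 0 -> filled
(128,-1): col outside [0, 128] -> not filled
(134,137): col outside [0, 134] -> not filled
(154,155): col outside [0, 154] -> not filled
(66,45): row=0b1000010, col=0b101101, row AND col = 0b0 = 0; 0 != 45 -> empty
(22,18): row=0b10110, col=0b10010, row AND col = 0b10010 = 18; 18 == 18 -> filled
(89,16): row=0b1011001, col=0b10000, row AND col = 0b10000 = 16; 16 == 16 -> filled
(91,27): row=0b1011011, col=0b11011, row AND col = 0b11011 = 27; 27 == 27 -> filled
(213,149): row=0b11010101, col=0b10010101, row AND col = 0b10010101 = 149; 149 == 149 -> filled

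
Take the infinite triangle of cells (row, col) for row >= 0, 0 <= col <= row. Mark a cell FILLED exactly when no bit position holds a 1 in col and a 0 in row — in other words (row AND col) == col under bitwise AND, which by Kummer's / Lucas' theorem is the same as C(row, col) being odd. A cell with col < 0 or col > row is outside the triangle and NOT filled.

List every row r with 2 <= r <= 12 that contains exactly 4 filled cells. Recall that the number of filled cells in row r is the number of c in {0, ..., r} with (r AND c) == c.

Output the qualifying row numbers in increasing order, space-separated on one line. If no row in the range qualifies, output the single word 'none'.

Answer: 3 5 6 9 10 12

Derivation:
Row r has 2^popcount(r) filled cells, so we need popcount(r) = log2(4) = 2.
Scan r = 2..12 and keep those with exactly 2 one-bits:
r=2=10 popcount=1 -> skip
r=3=11 popcount=2 -> KEEP
r=4=100 popcount=1 -> skip
r=5=101 popcount=2 -> KEEP
r=6=110 popcount=2 -> KEEP
r=7=111 popcount=3 -> skip
r=8=1000 popcount=1 -> skip
r=9=1001 popcount=2 -> KEEP
r=10=1010 popcount=2 -> KEEP
r=11=1011 popcount=3 -> skip
r=12=1100 popcount=2 -> KEEP
Kept rows: 3 5 6 9 10 12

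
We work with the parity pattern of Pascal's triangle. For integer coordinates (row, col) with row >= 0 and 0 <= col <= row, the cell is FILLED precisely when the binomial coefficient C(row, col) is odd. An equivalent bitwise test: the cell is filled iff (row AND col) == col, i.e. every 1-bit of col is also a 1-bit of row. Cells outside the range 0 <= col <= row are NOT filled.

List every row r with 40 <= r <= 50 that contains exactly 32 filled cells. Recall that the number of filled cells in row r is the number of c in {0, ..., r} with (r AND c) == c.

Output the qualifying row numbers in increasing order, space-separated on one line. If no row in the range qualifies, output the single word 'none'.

Row r has 2^popcount(r) filled cells, so we need popcount(r) = log2(32) = 5.
Scan r = 40..50 and keep those with exactly 5 one-bits:
r=40=101000 popcount=2 -> skip
r=41=101001 popcount=3 -> skip
r=42=101010 popcount=3 -> skip
r=43=101011 popcount=4 -> skip
r=44=101100 popcount=3 -> skip
r=45=101101 popcount=4 -> skip
r=46=101110 popcount=4 -> skip
r=47=101111 popcount=5 -> KEEP
r=48=110000 popcount=2 -> skip
r=49=110001 popcount=3 -> skip
r=50=110010 popcount=3 -> skip
Kept rows: 47

Answer: 47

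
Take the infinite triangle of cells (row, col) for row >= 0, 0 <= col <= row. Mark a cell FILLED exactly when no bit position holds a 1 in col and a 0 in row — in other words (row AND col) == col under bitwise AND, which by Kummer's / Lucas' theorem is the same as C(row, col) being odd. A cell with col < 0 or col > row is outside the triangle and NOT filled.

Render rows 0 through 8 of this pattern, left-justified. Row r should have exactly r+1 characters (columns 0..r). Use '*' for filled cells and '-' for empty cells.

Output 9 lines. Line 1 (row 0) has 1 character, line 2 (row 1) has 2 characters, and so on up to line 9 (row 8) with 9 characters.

r0=0: *
r1=1: **
r2=10: *-*
r3=11: ****
r4=100: *---*
r5=101: **--**
r6=110: *-*-*-*
r7=111: ********
r8=1000: *-------*

Answer: *
**
*-*
****
*---*
**--**
*-*-*-*
********
*-------*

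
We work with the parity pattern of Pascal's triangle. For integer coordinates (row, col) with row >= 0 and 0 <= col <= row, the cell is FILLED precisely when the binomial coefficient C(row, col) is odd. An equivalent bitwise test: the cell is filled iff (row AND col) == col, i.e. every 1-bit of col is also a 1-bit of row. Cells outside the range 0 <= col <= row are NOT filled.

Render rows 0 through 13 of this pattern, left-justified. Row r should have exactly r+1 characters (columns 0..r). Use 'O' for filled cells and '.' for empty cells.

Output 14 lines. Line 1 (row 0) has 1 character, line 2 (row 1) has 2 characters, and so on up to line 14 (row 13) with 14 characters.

Answer: O
OO
O.O
OOOO
O...O
OO..OO
O.O.O.O
OOOOOOOO
O.......O
OO......OO
O.O.....O.O
OOOO....OOOO
O...O...O...O
OO..OO..OO..OO

Derivation:
r0=0: O
r1=1: OO
r2=10: O.O
r3=11: OOOO
r4=100: O...O
r5=101: OO..OO
r6=110: O.O.O.O
r7=111: OOOOOOOO
r8=1000: O.......O
r9=1001: OO......OO
r10=1010: O.O.....O.O
r11=1011: OOOO....OOOO
r12=1100: O...O...O...O
r13=1101: OO..OO..OO..OO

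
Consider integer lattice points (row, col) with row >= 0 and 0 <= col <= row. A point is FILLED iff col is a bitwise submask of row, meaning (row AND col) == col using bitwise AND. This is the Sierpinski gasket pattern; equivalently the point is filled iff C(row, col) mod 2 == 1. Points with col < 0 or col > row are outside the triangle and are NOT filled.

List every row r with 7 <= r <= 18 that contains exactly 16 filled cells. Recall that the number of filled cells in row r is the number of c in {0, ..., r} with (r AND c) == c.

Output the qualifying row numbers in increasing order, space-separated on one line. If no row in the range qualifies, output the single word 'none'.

Answer: 15

Derivation:
Row r has 2^popcount(r) filled cells, so we need popcount(r) = log2(16) = 4.
Scan r = 7..18 and keep those with exactly 4 one-bits:
r=7=111 popcount=3 -> skip
r=8=1000 popcount=1 -> skip
r=9=1001 popcount=2 -> skip
r=10=1010 popcount=2 -> skip
r=11=1011 popcount=3 -> skip
r=12=1100 popcount=2 -> skip
r=13=1101 popcount=3 -> skip
r=14=1110 popcount=3 -> skip
r=15=1111 popcount=4 -> KEEP
r=16=10000 popcount=1 -> skip
r=17=10001 popcount=2 -> skip
r=18=10010 popcount=2 -> skip
Kept rows: 15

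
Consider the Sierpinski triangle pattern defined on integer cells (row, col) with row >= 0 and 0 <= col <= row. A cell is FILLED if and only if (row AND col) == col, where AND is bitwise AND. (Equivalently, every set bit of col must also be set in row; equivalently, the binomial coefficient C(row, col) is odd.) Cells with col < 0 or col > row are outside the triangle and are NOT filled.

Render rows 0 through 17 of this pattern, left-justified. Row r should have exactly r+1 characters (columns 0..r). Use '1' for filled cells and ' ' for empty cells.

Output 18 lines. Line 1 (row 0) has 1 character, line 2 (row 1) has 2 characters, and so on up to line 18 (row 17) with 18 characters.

r0=0: 1
r1=1: 11
r2=10: 1 1
r3=11: 1111
r4=100: 1   1
r5=101: 11  11
r6=110: 1 1 1 1
r7=111: 11111111
r8=1000: 1       1
r9=1001: 11      11
r10=1010: 1 1     1 1
r11=1011: 1111    1111
r12=1100: 1   1   1   1
r13=1101: 11  11  11  11
r14=1110: 1 1 1 1 1 1 1 1
r15=1111: 1111111111111111
r16=10000: 1               1
r17=10001: 11              11

Answer: 1
11
1 1
1111
1   1
11  11
1 1 1 1
11111111
1       1
11      11
1 1     1 1
1111    1111
1   1   1   1
11  11  11  11
1 1 1 1 1 1 1 1
1111111111111111
1               1
11              11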